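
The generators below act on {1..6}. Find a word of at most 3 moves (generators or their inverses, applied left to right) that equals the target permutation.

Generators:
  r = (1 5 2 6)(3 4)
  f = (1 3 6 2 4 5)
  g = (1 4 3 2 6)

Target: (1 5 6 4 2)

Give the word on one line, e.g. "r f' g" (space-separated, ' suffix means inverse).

r g

  after r: (1 5 2 6)(3 4)
  after g: (1 5 6 4 2)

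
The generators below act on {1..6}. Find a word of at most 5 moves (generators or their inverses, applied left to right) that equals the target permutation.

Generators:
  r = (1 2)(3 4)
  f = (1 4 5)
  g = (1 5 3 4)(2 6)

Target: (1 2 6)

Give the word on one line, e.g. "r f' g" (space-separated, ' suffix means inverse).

  after f: (1 4 5)
  after g: (2 6)(3 4)
  after r': (1 2 6)

f g r'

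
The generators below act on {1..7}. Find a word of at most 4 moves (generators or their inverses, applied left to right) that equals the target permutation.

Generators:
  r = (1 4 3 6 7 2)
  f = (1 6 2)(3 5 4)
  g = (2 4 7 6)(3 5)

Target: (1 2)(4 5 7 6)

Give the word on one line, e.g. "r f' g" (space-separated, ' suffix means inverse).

f g

  after f: (1 6 2)(3 5 4)
  after g: (1 2)(4 5 7 6)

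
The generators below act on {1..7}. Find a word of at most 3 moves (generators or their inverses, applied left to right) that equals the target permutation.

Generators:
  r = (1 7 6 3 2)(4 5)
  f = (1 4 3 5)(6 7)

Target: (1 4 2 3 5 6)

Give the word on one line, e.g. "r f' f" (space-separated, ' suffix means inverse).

f' r'

  after f': (1 5 3 4)(6 7)
  after r': (1 4 2 3 5 6)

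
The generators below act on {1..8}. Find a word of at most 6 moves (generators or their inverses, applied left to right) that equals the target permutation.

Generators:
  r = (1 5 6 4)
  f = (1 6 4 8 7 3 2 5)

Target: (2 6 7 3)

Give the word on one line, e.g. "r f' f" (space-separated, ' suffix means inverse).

f' r' f f r

  after f': (1 5 2 3 7 8 4 6)
  after r': (2 3 7 8 6 4 5)
  after f: (1 6 8 4)
  after f: (1 4 6 7 3 2 5)
  after r: (2 6 7 3)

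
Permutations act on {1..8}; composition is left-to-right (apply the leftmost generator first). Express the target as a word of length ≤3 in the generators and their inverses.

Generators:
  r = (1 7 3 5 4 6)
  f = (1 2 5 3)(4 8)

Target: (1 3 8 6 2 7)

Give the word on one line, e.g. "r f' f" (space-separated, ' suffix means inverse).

  after f': (1 3 5 2)(4 8)
  after r: (1 5 2 7 3 4 8 6)
  after f: (1 3 8 6 2 7)

f' r f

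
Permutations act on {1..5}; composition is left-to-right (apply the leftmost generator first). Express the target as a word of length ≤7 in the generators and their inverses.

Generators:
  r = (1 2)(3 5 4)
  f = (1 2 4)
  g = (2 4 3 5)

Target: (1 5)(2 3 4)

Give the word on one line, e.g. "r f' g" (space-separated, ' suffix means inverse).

f' g f g' r'

  after f': (1 4 2)
  after g: (1 3 5 2)
  after f: (1 3 5 4)
  after g': (1 4)(2 5)
  after r': (1 5)(2 3 4)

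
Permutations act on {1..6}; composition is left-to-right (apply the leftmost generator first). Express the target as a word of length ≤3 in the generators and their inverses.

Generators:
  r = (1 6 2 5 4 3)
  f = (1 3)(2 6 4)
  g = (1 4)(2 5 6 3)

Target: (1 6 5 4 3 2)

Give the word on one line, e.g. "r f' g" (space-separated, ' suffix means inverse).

g' f'

  after g': (1 4)(2 3 6 5)
  after f': (1 6 5 4 3 2)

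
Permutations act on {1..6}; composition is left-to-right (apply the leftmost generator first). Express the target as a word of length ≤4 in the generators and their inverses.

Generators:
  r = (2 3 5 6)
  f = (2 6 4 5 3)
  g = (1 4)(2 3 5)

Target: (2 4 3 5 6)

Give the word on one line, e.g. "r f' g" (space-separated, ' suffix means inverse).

r' f r'

  after r': (2 6 5 3)
  after f: (2 4 5)(3 6)
  after r': (2 4 3 5 6)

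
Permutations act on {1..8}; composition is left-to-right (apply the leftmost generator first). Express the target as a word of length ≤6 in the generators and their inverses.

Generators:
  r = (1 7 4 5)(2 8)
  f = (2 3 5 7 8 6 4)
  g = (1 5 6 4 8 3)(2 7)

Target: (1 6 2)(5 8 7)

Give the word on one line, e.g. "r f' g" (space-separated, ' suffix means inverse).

g g f g f

  after g: (1 5 6 4 8 3)(2 7)
  after g: (1 6 8)(3 5 4)
  after f: (1 4 5 2 3 7 8)
  after g: (1 8 5 7 3 2)(4 6)
  after f: (1 6 2)(5 8 7)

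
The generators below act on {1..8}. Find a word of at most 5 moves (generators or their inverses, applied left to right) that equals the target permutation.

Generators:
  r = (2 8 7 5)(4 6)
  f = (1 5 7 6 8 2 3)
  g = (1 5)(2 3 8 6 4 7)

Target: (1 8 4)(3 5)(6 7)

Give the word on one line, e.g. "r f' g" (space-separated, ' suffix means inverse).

g r f'

  after g: (1 5)(2 3 8 6 4 7)
  after r: (1 2 3 7 8 4 5)
  after f': (1 8 4)(3 5)(6 7)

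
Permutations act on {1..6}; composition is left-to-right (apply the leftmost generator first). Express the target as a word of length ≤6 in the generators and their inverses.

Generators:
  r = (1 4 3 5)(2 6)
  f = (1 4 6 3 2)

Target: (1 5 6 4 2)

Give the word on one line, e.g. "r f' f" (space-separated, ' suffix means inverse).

r' r' r' f' r'

  after r': (1 5 3 4)(2 6)
  after r': (1 3)(4 5)
  after r': (1 4 3 5)(2 6)
  after f': (2 4 6 3 5)
  after r': (1 5 6 4 2)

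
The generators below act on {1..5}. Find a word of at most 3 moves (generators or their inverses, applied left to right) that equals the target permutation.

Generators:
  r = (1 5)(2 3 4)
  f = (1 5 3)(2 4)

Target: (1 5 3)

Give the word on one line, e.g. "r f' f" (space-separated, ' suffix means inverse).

f' f'

  after f': (1 3 5)(2 4)
  after f': (1 5 3)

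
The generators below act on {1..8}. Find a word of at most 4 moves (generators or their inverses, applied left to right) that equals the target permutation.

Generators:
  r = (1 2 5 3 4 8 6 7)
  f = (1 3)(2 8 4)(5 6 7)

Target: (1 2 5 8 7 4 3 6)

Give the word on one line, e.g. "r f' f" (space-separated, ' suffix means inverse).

f' r' r'

  after f': (1 3)(2 4 8)(5 7 6)
  after r': (1 5 6 2 3 7 8)
  after r': (1 2 5 8 7 4 3 6)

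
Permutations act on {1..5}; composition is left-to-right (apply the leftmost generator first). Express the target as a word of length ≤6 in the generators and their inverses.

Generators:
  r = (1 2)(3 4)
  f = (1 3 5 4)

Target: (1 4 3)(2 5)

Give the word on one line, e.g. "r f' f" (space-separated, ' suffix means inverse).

f r' f' r f

  after f: (1 3 5 4)
  after r': (1 4 2)(3 5)
  after f': (1 5)(2 4)
  after r: (1 5 2 3 4)
  after f: (1 4 3)(2 5)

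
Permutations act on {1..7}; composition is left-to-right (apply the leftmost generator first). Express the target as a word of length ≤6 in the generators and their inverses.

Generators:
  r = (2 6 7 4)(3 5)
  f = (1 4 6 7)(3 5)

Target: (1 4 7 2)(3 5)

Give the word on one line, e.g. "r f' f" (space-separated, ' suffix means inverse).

  after r': (2 4 7 6)(3 5)
  after f: (1 4)(2 6)
  after r: (1 2 7 4)(3 5)
  after f: (1 2)(6 7)
  after r': (1 4 7 2)(3 5)

r' f r f r'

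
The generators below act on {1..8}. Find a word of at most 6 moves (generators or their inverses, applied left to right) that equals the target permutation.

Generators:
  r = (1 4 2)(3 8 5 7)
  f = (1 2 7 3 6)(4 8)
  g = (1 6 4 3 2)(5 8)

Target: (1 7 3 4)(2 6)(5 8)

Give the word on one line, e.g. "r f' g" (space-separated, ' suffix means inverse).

g' f' f' f' f'

  after g': (1 2 3 4 6)(5 8)
  after f': (2 7)(3 8 5 4)
  after f': (1 6 3 4 7)(5 8)
  after f': (1 3 8 5 4 2)(6 7)
  after f': (1 7 3 4)(2 6)(5 8)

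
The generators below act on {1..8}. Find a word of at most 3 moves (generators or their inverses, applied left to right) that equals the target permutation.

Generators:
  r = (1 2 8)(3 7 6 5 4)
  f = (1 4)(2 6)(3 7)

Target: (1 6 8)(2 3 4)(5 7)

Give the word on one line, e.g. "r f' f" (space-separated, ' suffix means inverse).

f r' r'

  after f: (1 4)(2 6)(3 7)
  after r': (1 5 6)(2 7 4 8)
  after r': (1 6 8)(2 3 4)(5 7)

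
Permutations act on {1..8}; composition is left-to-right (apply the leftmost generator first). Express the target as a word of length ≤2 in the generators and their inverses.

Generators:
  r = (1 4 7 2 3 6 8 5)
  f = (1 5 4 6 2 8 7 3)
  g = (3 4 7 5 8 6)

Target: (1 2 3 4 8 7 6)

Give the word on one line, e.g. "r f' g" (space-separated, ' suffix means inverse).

f' r'

  after f': (1 3 7 8 2 6 4 5)
  after r': (1 2 3 4 8 7 6)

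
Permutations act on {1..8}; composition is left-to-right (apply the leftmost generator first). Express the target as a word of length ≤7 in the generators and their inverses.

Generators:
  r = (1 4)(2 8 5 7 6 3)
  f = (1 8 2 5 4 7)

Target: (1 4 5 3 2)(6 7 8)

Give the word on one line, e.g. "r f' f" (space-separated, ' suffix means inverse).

f r f r' r'

  after f: (1 8 2 5 4 7)
  after r: (1 5)(2 7 4 6 3)
  after f: (1 4 6 3 5 8 2)
  after r': (2 4 7 5)(3 8)
  after r': (1 4 5 3 2)(6 7 8)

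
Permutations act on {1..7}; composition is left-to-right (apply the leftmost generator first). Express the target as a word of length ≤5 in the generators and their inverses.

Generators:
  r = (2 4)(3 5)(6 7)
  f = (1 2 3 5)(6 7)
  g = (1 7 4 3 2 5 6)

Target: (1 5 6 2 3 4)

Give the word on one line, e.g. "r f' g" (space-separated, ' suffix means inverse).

  after f: (1 2 3 5)(6 7)
  after f: (1 3)(2 5)
  after g': (1 4 7)(3 6 5)
  after r: (1 2 4 6 3 7)
  after g: (1 5 6 2 3 4)

f f g' r g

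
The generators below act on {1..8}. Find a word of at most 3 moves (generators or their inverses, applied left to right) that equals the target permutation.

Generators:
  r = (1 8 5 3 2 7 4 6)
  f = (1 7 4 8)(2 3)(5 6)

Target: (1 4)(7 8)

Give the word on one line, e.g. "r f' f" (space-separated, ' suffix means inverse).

  after f: (1 7 4 8)(2 3)(5 6)
  after f: (1 4)(7 8)

f f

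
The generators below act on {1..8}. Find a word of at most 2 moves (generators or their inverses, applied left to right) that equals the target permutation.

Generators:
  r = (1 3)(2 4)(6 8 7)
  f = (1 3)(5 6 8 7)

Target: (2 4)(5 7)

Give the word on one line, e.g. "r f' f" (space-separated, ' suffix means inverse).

f r'

  after f: (1 3)(5 6 8 7)
  after r': (2 4)(5 7)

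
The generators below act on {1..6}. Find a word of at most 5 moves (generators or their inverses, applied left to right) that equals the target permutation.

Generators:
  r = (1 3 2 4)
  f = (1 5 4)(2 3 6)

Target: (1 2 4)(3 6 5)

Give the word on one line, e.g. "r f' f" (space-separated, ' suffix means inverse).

  after f': (1 4 5)(2 6 3)
  after r': (1 2 6)(4 5)
  after f: (1 3 6 5)
  after r: (1 2 4)(3 6 5)

f' r' f r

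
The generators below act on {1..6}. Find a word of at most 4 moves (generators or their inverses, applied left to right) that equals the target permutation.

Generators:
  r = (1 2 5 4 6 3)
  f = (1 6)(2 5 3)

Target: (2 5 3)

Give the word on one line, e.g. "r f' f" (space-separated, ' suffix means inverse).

  after f': (1 6)(2 3 5)
  after f': (2 5 3)

f' f'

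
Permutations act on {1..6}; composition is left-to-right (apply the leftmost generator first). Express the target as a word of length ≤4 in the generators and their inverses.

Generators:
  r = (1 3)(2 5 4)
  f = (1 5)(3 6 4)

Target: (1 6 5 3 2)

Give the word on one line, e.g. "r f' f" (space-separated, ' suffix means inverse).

r f r r

  after r: (1 3)(2 5 4)
  after f: (1 6 4 2)(3 5)
  after r: (1 6 2 3 4 5)
  after r: (1 6 5 3 2)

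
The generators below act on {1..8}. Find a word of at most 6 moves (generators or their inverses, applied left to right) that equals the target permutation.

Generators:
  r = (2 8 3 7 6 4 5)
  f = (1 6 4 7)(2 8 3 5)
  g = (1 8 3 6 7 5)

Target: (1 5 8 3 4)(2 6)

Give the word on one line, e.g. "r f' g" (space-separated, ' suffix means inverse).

r' r' r' r' g'

  after r': (2 5 4 6 7 3 8)
  after r': (2 4 7 8 5 6 3)
  after r': (2 6 8 4 3 5 7)
  after r': (2 7 5 3 4 8 6)
  after g': (1 5 8 3 4)(2 6)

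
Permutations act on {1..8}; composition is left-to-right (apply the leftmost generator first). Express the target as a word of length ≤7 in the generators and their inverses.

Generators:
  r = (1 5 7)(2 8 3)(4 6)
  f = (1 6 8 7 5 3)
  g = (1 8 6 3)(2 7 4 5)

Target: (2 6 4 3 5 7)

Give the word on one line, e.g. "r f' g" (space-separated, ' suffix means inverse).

  after f': (1 3 5 7 8 6)
  after g: (2 7 6 8 3)(4 5)
  after f: (1 6 7 8)(2 5 4 3)
  after f: (1 8 6 5 4)(2 3)
  after g': (2 6 4 3 5 7)

f' g f f g'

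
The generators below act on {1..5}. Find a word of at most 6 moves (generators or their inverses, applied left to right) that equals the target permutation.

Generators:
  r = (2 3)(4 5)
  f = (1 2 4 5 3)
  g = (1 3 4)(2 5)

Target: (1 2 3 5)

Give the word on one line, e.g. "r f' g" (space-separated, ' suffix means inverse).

  after g': (1 4 3)(2 5)
  after g': (1 3 4)
  after f': (1 5 4 3 2)
  after g: (1 2 3 5)

g' g' f' g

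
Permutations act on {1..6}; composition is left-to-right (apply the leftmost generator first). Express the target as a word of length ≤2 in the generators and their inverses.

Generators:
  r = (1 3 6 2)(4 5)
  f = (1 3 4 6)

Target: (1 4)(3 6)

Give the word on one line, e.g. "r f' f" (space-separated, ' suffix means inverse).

f' f'

  after f': (1 6 4 3)
  after f': (1 4)(3 6)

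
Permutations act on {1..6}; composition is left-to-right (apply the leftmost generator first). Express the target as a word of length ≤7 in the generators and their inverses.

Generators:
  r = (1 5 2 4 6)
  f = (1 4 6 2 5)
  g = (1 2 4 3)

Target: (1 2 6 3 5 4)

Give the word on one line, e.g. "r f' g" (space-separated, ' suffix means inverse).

g g r g' f

  after g: (1 2 4 3)
  after g: (1 4)(2 3)
  after r: (1 6)(2 3 4 5)
  after g': (1 6 3 2 4 5)
  after f: (1 2 6 3 5 4)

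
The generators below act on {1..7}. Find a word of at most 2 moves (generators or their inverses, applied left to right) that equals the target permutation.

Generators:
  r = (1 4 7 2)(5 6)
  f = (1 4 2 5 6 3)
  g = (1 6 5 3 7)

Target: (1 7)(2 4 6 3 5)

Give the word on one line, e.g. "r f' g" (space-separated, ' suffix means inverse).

f' g

  after f': (1 3 6 5 2 4)
  after g: (1 7)(2 4 6 3 5)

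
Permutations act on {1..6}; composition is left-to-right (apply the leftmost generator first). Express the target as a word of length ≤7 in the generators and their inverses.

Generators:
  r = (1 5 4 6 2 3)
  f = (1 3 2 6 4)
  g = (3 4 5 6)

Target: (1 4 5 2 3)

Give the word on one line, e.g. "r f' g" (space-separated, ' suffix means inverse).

  after f: (1 3 2 6 4)
  after r': (1 2 4 3 6 5)
  after f': (1 3 2 6 5 4)
  after r: (4 5 6)
  after f': (1 4 5 2 3)

f r' f' r f'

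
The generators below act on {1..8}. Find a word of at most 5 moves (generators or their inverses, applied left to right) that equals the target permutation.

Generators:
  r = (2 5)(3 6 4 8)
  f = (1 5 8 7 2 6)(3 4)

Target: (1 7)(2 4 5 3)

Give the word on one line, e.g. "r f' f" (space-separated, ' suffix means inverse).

f r' f'

  after f: (1 5 8 7 2 6)(3 4)
  after r': (1 2 3 6)(4 8 7 5)
  after f': (1 7)(2 4 5 3)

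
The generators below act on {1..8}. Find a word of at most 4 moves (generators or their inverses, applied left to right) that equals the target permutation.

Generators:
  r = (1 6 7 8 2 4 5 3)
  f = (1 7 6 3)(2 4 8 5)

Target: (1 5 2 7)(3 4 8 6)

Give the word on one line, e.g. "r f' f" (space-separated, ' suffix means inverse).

r' r'

  after r': (1 3 5 4 2 8 7 6)
  after r': (1 5 2 7)(3 4 8 6)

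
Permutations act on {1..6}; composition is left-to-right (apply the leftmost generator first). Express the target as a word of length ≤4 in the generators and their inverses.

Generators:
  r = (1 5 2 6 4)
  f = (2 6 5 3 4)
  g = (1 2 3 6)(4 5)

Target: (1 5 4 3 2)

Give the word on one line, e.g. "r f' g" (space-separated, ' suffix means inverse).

  after f': (2 4 3 5 6)
  after r: (1 5 4 3 2)

f' r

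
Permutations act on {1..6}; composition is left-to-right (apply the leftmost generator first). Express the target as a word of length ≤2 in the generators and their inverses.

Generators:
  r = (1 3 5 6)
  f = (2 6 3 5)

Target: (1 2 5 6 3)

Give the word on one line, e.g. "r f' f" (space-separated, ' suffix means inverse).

r' f'

  after r': (1 6 5 3)
  after f': (1 2 5 6 3)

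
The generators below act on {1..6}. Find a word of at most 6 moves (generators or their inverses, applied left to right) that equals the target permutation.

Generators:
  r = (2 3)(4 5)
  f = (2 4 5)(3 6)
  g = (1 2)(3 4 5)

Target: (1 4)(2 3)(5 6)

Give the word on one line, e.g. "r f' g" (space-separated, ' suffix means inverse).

  after f': (2 5 4)(3 6)
  after g': (1 2 4)(3 6 5)
  after f': (1 5 6 4)
  after r: (1 4)(2 3)(5 6)

f' g' f' r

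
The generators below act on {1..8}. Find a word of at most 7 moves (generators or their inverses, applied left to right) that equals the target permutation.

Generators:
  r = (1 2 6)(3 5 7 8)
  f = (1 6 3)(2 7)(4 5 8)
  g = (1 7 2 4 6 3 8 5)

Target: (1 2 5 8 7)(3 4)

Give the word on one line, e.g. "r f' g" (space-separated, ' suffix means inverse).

  after r: (1 2 6)(3 5 7 8)
  after f: (1 7 4 5 2 3 8)
  after g: (1 2 8 7 6 3 5 4)
  after f: (1 7 3 8 2 4 6)
  after f: (1 2 5 8 7)(3 4)

r f g f f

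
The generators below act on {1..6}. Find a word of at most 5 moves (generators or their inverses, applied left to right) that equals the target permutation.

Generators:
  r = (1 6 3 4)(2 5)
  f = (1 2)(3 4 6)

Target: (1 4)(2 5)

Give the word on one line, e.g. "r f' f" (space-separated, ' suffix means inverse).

  after f: (1 2)(3 4 6)
  after f: (3 6 4)
  after f: (1 2)
  after f: (3 4 6)
  after r': (1 4)(2 5)

f f f f r'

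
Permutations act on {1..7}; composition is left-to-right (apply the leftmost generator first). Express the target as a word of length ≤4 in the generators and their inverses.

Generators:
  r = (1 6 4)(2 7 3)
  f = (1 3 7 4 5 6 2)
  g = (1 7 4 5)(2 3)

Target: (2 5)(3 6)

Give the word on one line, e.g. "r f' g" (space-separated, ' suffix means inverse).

  after r': (1 4 6)(2 3 7)
  after f': (1 7 6 2)(4 5)
  after r: (1 3 2 6 7 4 5)
  after f': (2 5)(3 6)

r' f' r f'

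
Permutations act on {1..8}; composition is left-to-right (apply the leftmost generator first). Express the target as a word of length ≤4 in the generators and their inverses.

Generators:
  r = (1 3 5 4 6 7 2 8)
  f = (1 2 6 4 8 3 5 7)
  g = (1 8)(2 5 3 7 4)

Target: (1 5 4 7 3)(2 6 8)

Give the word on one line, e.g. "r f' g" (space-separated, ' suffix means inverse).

  after r': (1 8 2 7 6 4 5 3)
  after r': (1 2 6 5)(3 8 7 4)
  after r': (1 7 5 8 6 3 2 4)
  after f': (1 5 4 7 3)(2 6 8)

r' r' r' f'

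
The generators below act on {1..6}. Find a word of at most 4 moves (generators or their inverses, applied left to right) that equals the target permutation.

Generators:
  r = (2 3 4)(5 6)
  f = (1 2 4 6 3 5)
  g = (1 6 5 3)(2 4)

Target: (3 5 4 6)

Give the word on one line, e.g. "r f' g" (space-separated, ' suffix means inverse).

g r g g

  after g: (1 6 5 3)(2 4)
  after r: (1 5 4 3)
  after g: (1 3 6 5 2 4)
  after g: (3 5 4 6)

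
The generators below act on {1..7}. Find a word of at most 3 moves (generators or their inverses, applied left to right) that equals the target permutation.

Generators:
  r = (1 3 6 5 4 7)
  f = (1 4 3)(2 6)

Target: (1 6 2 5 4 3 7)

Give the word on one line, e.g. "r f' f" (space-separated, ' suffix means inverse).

  after f': (1 3 4)(2 6)
  after r: (1 6 2 5 4 3 7)

f' r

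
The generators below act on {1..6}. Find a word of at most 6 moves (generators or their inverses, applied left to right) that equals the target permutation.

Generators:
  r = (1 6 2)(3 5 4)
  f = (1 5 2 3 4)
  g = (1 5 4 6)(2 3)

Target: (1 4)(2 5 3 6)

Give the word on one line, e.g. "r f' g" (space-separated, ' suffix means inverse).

f' r' f' g r

  after f': (1 4 3 2 5)
  after r': (1 5 2 3 6)
  after f': (3 6 4)
  after g: (1 5 4 2 3)
  after r: (1 4)(2 5 3 6)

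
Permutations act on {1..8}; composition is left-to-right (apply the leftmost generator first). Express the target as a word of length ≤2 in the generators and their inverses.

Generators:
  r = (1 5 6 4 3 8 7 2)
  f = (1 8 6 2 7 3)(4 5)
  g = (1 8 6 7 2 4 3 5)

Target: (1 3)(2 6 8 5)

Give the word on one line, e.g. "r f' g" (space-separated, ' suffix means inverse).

g r'

  after g: (1 8 6 7 2 4 3 5)
  after r': (1 3)(2 6 8 5)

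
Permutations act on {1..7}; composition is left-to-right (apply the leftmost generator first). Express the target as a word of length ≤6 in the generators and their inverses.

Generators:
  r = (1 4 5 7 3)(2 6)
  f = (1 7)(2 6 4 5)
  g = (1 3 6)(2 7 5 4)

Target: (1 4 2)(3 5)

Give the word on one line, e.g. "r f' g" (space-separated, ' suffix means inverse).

  after f': (1 7)(2 5 4 6)
  after r: (1 3)(2 7 4)
  after r: (2 3 4 6)(5 7)
  after r: (1 4 2)(3 5)

f' r r r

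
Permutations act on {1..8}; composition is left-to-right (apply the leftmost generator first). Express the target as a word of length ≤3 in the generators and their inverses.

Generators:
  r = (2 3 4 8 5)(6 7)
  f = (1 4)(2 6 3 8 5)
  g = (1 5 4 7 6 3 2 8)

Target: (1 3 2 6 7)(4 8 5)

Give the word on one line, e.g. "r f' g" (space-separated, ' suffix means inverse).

  after g': (1 8 2 3 6 7 4 5)
  after f': (1 3 2 6 7)(4 8 5)

g' f'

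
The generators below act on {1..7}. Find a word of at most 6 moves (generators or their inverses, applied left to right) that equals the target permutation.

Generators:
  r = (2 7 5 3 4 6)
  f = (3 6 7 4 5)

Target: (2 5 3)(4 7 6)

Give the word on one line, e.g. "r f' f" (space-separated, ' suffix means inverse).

f' f' r r

  after f': (3 5 4 7 6)
  after f': (3 4 6 5 7)
  after r: (2 7 4)(3 6)
  after r: (2 5 3)(4 7 6)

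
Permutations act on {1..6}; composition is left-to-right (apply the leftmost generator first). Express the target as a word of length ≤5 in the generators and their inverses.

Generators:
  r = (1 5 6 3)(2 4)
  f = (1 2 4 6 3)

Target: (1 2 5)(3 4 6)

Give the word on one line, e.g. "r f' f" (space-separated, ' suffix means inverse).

  after f: (1 2 4 6 3)
  after f: (1 4 3 2 6)
  after r': (1 2 5)(3 4 6)

f f r'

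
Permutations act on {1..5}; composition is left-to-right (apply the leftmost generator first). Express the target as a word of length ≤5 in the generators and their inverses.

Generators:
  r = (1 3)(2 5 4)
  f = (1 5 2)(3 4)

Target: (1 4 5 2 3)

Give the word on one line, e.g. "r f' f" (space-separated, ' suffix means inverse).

  after r': (1 3)(2 4 5)
  after f: (1 4 2 3 5)
  after f: (1 3 2 4)
  after f: (1 4 5 2 3)

r' f f f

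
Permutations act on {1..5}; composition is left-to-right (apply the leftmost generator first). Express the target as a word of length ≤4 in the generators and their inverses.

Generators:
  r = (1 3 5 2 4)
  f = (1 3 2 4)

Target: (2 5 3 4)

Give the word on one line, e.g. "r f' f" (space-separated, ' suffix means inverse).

  after r: (1 3 5 2 4)
  after f: (1 2)(3 5 4)
  after r: (1 4 5)(2 3)
  after r: (2 5 3 4)

r f r r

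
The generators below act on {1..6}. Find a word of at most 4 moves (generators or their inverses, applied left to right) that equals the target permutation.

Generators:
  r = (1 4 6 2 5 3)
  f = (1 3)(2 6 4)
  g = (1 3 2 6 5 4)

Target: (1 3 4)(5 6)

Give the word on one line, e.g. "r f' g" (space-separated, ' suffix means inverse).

g f f

  after g: (1 3 2 6 5 4)
  after f: (2 4 3 6 5)
  after f: (1 3 4)(5 6)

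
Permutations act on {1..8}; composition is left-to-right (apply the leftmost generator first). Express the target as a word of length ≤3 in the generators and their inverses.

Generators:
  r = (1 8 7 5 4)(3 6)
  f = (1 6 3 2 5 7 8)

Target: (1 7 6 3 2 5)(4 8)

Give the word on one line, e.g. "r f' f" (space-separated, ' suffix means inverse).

  after r': (1 4 5 7 8)(3 6)
  after r': (1 5 8 4 7)
  after f: (1 7 6 3 2 5)(4 8)

r' r' f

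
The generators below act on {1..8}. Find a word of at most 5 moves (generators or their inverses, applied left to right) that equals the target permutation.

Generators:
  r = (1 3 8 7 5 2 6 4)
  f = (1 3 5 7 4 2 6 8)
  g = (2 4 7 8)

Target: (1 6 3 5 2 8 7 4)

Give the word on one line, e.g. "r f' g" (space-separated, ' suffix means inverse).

r f g r f

  after r: (1 3 8 7 5 2 6 4)
  after f: (1 5 6 2 8 4 3)
  after g: (1 5 6 4 3)(7 8)
  after r: (1 2 6)(4 8 5)
  after f: (1 6 3 5 2 8 7 4)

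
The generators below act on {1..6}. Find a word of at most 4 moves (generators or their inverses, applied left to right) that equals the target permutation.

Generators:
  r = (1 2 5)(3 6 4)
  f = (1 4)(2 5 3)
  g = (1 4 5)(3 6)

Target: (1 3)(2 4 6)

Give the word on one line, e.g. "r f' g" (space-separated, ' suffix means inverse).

  after g: (1 4 5)(3 6)
  after f: (2 5 4 3 6)
  after r: (1 2)(3 4 6 5)
  after f': (1 3)(2 4 6)

g f r f'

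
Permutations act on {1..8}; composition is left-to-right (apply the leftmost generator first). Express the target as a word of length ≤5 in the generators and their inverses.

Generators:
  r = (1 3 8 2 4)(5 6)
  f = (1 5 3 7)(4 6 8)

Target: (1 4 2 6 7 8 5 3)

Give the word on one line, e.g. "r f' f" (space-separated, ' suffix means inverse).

f r' r' f' r'

  after f: (1 5 3 7)(4 6 8)
  after r': (1 6 3 7 4 5)(2 8)
  after r': (1 5 4 6)(2 3 7)
  after f': (2 5 8 6 7)
  after r': (1 4 2 6 7 8 5 3)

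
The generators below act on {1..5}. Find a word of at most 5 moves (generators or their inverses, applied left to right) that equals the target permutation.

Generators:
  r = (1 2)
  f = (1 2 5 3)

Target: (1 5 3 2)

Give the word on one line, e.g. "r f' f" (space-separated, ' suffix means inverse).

  after r: (1 2)
  after f': (2 3 5)
  after f': (1 3 2 5)
  after f': (1 5 3)
  after r': (1 5 3 2)

r f' f' f' r'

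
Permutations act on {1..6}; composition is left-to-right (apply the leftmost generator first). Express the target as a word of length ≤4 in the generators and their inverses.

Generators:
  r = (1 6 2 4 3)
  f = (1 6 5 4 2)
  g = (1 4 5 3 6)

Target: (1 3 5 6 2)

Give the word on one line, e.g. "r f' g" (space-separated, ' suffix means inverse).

  after g': (1 6 3 5 4)
  after r': (2 6 4 3 5)
  after r': (1 3 5 6 2)

g' r' r'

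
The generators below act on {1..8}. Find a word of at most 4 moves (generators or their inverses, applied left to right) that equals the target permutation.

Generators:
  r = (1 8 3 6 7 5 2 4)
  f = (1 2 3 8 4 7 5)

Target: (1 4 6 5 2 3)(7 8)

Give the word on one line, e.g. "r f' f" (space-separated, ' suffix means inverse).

f' r r

  after f': (1 5 7 4 8 3 2)
  after r: (1 2 8 6 7)(3 4)
  after r: (1 4 6 5 2 3)(7 8)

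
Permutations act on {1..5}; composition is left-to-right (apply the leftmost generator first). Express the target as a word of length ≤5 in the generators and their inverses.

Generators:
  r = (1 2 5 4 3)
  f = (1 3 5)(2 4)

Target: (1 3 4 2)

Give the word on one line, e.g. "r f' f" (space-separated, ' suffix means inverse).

  after r: (1 2 5 4 3)
  after f': (1 4)(2 3 5)
  after r: (1 3 4 2)

r f' r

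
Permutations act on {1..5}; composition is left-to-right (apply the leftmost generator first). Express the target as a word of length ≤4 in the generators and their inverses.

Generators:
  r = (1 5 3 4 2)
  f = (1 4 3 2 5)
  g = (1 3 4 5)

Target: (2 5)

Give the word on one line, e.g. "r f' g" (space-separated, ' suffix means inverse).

g r f'

  after g: (1 3 4 5)
  after r: (1 4 3 2)
  after f': (2 5)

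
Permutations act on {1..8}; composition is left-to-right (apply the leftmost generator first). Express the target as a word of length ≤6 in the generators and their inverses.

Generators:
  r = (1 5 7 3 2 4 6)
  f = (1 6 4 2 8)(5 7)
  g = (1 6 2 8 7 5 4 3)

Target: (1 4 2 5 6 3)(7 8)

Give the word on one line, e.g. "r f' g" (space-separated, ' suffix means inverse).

  after f': (1 8 2 4 6)(5 7)
  after r: (1 8 4)(2 6 5 3)
  after g': (1 2)(3 6 7 8 5 4)
  after r: (1 4 2 5 6 3)(7 8)

f' r g' r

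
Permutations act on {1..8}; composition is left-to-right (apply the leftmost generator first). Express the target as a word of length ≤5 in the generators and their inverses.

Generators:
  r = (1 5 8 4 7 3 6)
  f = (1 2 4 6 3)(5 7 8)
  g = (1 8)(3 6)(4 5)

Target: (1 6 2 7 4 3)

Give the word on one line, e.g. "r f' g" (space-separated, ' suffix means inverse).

f' f' r' g

  after f': (1 3 6 4 2)(5 8 7)
  after f': (1 6 2 3 4)(5 7 8)
  after r': (1 3 8)(2 7 5 4 6)
  after g: (1 6 2 7 4 3)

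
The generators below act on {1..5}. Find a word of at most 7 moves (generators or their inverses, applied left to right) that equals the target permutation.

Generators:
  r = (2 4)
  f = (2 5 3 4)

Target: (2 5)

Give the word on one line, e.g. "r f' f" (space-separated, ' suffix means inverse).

f' r' f' f' f'

  after f': (2 4 3 5)
  after r': (3 5 4)
  after f': (2 4 5 3)
  after f': (2 3 4)
  after f': (2 5)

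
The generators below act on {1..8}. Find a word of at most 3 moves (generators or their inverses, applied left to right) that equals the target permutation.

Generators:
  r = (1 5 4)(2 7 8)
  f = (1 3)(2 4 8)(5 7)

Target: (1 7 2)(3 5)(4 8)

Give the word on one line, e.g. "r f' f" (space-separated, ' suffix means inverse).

  after r': (1 4 5)(2 8 7)
  after f': (1 2 4 7 8 5 3)
  after r: (1 7 2)(3 5)(4 8)

r' f' r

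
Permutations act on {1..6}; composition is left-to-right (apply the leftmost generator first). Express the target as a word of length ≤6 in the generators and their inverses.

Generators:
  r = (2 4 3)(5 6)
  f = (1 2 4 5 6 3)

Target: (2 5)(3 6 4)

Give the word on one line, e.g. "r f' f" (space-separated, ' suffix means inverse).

  after r': (2 3 4)(5 6)
  after f: (1 2)(3 5)
  after f: (1 4 5)(3 6)
  after r: (1 3 5)(2 4 6)
  after f: (2 5)(3 6 4)

r' f f r f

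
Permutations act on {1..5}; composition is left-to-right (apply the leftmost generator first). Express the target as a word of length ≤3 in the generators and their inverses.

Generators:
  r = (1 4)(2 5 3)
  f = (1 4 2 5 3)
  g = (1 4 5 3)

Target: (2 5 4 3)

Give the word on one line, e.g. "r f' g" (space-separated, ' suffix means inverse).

r' f'

  after r': (1 4)(2 3 5)
  after f': (2 5 4 3)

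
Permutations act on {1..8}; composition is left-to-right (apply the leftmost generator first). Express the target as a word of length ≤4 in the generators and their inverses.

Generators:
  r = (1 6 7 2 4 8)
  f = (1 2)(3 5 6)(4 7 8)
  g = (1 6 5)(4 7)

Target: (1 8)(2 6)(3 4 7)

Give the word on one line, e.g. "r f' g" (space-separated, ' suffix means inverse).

  after f': (1 2)(3 6 5)(4 8 7)
  after g': (1 2 5 3)(4 8)
  after r': (1 7 6)(2 5 3 8)
  after f: (1 8)(2 6)(3 4 7)

f' g' r' f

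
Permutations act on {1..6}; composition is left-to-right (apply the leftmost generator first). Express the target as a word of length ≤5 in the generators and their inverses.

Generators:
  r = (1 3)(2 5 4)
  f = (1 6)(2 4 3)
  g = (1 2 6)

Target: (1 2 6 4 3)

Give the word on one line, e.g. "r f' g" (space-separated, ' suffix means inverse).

  after r: (1 3)(2 5 4)
  after g': (1 3 6 2 5 4)
  after r': (3 6 4)
  after g: (1 2 6 4 3)

r g' r' g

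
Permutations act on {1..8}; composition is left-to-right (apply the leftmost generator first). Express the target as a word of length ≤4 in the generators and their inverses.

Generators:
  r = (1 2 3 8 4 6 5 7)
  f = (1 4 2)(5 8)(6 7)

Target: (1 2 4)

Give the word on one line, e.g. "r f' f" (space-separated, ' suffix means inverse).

  after f: (1 4 2)(5 8)(6 7)
  after f: (1 2 4)

f f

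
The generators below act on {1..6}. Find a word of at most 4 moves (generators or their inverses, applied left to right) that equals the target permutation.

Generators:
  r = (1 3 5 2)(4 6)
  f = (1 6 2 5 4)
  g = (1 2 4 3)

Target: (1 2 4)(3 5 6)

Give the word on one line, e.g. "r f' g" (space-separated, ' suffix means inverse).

f g' f' g

  after f: (1 6 2 5 4)
  after g': (1 6)(2 5)(3 4)
  after f': (3 5 6 4)
  after g: (1 2 4)(3 5 6)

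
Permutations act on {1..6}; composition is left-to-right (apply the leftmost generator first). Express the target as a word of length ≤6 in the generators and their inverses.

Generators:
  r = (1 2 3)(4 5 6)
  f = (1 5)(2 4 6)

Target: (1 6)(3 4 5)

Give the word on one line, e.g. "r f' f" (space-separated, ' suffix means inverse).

f r r f' f'

  after f: (1 5)(2 4 6)
  after r: (1 6 3)(2 5)
  after r: (1 4 5 3 2 6)
  after f': (1 2 4)(3 6 5)
  after f': (1 6)(3 4 5)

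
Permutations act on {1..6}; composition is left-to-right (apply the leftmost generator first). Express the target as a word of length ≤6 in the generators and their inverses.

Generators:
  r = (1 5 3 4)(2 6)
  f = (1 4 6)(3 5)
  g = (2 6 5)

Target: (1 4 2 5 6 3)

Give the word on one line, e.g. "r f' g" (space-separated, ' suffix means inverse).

r g' f' g'

  after r: (1 5 3 4)(2 6)
  after g': (1 6 5 3 4)
  after f': (1 4 6 3)
  after g': (1 4 2 5 6 3)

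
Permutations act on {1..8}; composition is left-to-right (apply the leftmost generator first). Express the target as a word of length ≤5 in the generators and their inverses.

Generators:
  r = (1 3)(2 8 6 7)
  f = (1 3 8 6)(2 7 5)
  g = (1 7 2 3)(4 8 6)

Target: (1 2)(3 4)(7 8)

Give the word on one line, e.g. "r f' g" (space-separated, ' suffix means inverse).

  after r': (1 3)(2 7 6 8)
  after f': (3 6)(5 7 8)
  after g: (1 7 6)(2 3 4 8 5)
  after f': (1 2)(3 4)(7 8)

r' f' g f'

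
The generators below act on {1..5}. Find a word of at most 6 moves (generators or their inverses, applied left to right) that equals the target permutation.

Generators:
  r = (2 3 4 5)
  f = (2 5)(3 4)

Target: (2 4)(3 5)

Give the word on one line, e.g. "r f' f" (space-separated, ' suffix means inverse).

r' f r f'

  after r': (2 5 4 3)
  after f: (3 5)
  after r: (2 3)(4 5)
  after f': (2 4)(3 5)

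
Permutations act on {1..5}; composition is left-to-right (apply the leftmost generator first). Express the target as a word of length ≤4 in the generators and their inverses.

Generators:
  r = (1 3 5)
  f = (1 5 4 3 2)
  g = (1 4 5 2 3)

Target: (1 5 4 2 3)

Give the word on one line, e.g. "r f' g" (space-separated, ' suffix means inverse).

f' g g f

  after f': (1 2 3 4 5)
  after g: (1 3 5 4 2)
  after g: (2 4 3)
  after f: (1 5 4 2 3)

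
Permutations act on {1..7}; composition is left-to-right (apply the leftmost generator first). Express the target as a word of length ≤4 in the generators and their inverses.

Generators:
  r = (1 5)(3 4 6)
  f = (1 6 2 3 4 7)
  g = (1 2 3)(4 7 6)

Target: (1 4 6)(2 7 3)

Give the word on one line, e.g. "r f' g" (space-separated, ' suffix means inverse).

g f f

  after g: (1 2 3)(4 7 6)
  after f: (1 3 6 7 2 4)
  after f: (1 4 6)(2 7 3)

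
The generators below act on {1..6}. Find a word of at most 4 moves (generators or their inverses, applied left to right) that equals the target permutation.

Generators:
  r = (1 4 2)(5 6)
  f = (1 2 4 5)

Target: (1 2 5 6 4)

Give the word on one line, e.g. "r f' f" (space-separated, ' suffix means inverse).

r f'

  after r: (1 4 2)(5 6)
  after f': (1 2 5 6 4)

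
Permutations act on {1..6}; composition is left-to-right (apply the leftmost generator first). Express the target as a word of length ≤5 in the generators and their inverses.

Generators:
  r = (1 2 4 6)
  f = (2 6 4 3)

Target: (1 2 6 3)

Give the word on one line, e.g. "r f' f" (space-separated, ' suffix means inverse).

r' f r'

  after r': (1 6 4 2)
  after f: (1 4 6 3 2)
  after r': (1 2 6 3)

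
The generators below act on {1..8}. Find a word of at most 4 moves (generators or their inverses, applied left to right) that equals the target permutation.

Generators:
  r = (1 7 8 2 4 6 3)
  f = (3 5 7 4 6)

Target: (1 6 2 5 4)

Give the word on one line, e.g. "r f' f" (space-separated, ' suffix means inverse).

r f' f' r'

  after r: (1 7 8 2 4 6 3)
  after f': (1 5 3)(2 7 8)
  after f': (1 3)(2 5 6 4 7 8)
  after r': (1 6 2 5 4)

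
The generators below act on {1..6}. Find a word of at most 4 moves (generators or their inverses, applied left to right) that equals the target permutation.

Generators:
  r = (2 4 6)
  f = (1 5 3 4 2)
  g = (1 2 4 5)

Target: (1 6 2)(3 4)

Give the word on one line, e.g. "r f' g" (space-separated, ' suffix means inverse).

  after g: (1 2 4 5)
  after r': (1 6 4 5)
  after f: (1 6 2)(3 4)

g r' f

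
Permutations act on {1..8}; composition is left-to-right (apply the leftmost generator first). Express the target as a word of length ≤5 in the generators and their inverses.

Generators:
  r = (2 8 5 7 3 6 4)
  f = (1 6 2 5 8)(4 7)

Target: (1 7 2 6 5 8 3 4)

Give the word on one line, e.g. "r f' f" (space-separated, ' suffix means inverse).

f f r' f'

  after f: (1 6 2 5 8)(4 7)
  after f: (1 2 8 6 5)
  after r': (1 4 6 8 3 7 5)
  after f': (1 7 2 6 5 8 3 4)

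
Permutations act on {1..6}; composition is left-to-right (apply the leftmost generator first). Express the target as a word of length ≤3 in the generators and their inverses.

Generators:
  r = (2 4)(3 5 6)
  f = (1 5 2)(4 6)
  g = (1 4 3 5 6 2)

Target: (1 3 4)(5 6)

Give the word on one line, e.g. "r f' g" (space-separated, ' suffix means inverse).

  after f: (1 5 2)(4 6)
  after r': (1 3 6 2)(4 5)
  after f': (1 3 4)(5 6)

f r' f'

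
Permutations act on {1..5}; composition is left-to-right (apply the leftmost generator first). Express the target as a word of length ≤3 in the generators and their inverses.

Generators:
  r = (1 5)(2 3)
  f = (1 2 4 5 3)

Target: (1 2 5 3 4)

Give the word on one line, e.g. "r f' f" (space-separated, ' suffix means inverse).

r f r

  after r: (1 5)(2 3)
  after f: (1 3 4 5 2)
  after r: (1 2 5 3 4)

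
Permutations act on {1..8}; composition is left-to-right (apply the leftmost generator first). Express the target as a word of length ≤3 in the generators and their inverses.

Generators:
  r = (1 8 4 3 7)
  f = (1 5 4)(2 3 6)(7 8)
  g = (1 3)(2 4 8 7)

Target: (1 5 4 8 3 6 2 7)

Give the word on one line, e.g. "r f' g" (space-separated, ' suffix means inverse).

g' g' f

  after g': (1 3)(2 7 8 4)
  after g': (2 8)(4 7)
  after f: (1 5 4 8 3 6 2 7)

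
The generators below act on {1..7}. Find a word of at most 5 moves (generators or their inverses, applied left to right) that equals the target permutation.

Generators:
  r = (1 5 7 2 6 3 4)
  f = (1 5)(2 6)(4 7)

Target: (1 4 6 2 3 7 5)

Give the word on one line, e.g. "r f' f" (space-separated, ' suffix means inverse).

  after f': (1 5)(2 6)(4 7)
  after r: (1 7)(2 3 4)
  after f': (1 4 6 2 3 7 5)

f' r f'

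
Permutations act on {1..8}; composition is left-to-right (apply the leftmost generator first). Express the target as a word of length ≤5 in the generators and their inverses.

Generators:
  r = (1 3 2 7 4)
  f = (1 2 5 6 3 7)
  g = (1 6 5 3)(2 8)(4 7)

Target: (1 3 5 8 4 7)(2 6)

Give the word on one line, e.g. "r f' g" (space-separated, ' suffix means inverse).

f' f' g' r g

  after f': (1 7 3 6 5 2)
  after f': (1 3 5)(2 7 6)
  after g': (1 5 3 6 8 2 4 7)
  after r: (1 5 2)(3 6 8 7)
  after g: (1 3 5 8 4 7)(2 6)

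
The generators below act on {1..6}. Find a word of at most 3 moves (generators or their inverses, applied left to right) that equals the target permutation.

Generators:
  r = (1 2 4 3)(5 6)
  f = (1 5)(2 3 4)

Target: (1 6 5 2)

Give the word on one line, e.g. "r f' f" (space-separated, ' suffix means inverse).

f r

  after f: (1 5)(2 3 4)
  after r: (1 6 5 2)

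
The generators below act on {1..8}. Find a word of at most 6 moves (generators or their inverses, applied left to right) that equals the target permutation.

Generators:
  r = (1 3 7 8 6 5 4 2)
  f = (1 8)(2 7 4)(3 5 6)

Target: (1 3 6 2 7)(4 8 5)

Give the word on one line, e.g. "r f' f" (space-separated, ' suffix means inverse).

  after f': (1 8)(2 4 7)(3 6 5)
  after r: (1 6 4 8 3 5 7)
  after f': (1 5 2 4)(6 7 8)
  after f': (1 3 6 2 7)(4 8 5)

f' r f' f'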